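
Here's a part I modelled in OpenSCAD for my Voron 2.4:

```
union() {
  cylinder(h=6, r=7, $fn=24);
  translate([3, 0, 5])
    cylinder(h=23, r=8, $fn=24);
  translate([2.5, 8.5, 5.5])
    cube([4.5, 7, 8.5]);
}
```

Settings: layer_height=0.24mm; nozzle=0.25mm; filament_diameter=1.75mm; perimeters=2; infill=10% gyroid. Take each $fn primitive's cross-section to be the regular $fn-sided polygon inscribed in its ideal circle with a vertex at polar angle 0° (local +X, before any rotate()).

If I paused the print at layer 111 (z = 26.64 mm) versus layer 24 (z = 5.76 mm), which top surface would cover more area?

Layer 111 (z = 26.64): the cylinder is not intersected at this z (z outside [0, 6]); the r=8 cylinder at (3, 0) gives a regular 24-gon of circumradius 8 (constant along its height) (area = (24/2)·8.000²·sin(360°/24) = 198.77 mm²); the cube at (2.5, 8.5) does not reach this height (z outside [5.5, 14]); Taking the union: only the r=8 cylinder at (3, 0) is present, so the union is just that shape — area = 198.77 mm². So its area = 198.77 mm². Layer 24 (z = 5.76): the cylinder: section is a regular 24-gon, circumradius r=7 (area = (24/2)·7.000²·sin(360°/24) = 152.19 mm²); the r=8 cylinder at (3, 0) gives a regular 24-gon of circumradius 8 (constant along its height) (area = (24/2)·8.000²·sin(360°/24) = 198.77 mm²); the cube at (2.5, 8.5) (footprint 4.5×7) is included at this height (area 31.50 mm²); Combining (union): the regions partially overlap — summed areas 382.46 mm² minus the doubly-counted overlap 128.50 mm² gives 253.96 mm² — area = 253.96 mm². So its area = 253.96 mm². Layer 24 is larger (253.96 vs 198.77 mm²).

layer 24 (z = 5.76 mm)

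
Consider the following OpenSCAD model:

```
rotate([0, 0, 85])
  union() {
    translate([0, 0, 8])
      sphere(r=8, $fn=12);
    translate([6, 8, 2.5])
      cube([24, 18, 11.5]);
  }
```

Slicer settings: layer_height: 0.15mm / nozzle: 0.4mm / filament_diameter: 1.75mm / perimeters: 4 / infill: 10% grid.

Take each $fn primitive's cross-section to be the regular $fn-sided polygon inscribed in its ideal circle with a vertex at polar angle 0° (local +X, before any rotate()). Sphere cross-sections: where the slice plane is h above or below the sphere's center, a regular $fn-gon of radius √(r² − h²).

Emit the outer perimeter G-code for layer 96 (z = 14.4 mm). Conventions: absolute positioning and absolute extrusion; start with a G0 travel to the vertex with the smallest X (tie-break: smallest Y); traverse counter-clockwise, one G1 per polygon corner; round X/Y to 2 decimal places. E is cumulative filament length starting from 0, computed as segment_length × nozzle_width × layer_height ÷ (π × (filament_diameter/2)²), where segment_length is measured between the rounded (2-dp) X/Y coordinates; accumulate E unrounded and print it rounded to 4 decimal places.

At z = 14.4 mm: the r=8 sphere slices to a regular 12-gon of circumradius 4.800 (√(r²−h²) with h=6.4 from center); the cube at (6, 8) is absent (z outside [2.5, 14]); Merging all regions: only the r=8 sphere is present, so the union is just that shape — 1 connected region; (whole slice rotated 85° about Z — lengths, areas and connectivity unchanged). The outline is a single polygon with 12 vertices. Extrusion per mm of travel: 0.4 × 0.15 / (π × 0.875²) = 0.024945. Accumulating E over each segment gives final E = 0.7435.

G0 X-4.78 Y0.42 Z14.40
G1 X-4.35 Y-2.03 E0.0620
G1 X-2.75 Y-3.93 E0.1240
G1 X-0.42 Y-4.78 E0.1859
G1 X2.03 Y-4.35 E0.2479
G1 X3.93 Y-2.75 E0.3099
G1 X4.78 Y-0.42 E0.3718
G1 X4.35 Y2.03 E0.4338
G1 X2.75 Y3.93 E0.4958
G1 X0.42 Y4.78 E0.5576
G1 X-2.03 Y4.35 E0.6197
G1 X-3.93 Y2.75 E0.6817
G1 X-4.78 Y0.42 E0.7435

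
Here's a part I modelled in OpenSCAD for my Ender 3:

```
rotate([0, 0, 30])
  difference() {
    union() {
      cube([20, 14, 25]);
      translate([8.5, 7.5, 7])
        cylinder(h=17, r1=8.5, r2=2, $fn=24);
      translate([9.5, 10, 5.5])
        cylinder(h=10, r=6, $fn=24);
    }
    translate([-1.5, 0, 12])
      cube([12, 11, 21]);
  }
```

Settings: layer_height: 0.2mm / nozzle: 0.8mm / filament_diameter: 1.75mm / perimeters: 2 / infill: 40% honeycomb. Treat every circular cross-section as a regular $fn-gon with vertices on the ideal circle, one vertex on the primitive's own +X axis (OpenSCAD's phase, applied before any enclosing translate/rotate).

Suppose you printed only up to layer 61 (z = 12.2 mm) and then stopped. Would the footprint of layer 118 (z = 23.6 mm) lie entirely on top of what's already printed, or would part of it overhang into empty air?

Compare the two slices. At z = 12.2: the cube (footprint 20×14) is included at this height (area 280.00 mm²); the cone at (8.5, 7.5) (r1=8.5→r2=2) has section circumradius 6.512 here — a regular 24-gon (area = (24/2)·6.512²·sin(360°/24) = 131.70 mm²); the r=6 cylinder at (9.5, 10) gives a regular 24-gon of circumradius 6 (constant along its height) (area = (24/2)·6.000²·sin(360°/24) = 111.81 mm²); Combining (union): the regions partially overlap — summed areas 523.51 mm² minus the doubly-counted overlap 231.45 mm² gives 292.06 mm² — area = 292.06 mm²; the cube at (-1.5, 0) (footprint 12×11) is included at this height (area 132.00 mm²); Subtracting the remaining from the first: starting from that combined region (292.06 mm²), the 12×11 cube at (-1.5, 0) partially overlaps it — only the 115.50 mm² overlap (of its 132.00 mm²) is removed, clipping the outline — area = 176.56 mm²; (rotated 30° about Z; rotation is an isometry so areas/perimeters/island counts are preserved). At z = 23.6: the 20×14 cube contributes its full rectangle (area 280.00 mm²); the cone at (8.5, 7.5) (r1=8.5→r2=2) has section circumradius 2.153 here — a regular 24-gon (area = (24/2)·2.153²·sin(360°/24) = 14.40 mm²); the cylinder at (9.5, 10) is absent (z outside [5.5, 15.5]); Taking the union: the cone at (8.5, 7.5) lies entirely inside the 20×14 cube, so the union is just the 20×14 cube — area = 280.00 mm²; the cube at (-1.5, 0) is present — its section is the full 12×11 rectangle (area 132.00 mm²); Subtracting the remaining from the first: starting from the result so far (280.00 mm²), the 12×11 cube at (-1.5, 0) partially overlaps it — only the 115.50 mm² overlap (of its 132.00 mm²) is removed, clipping the outline — area = 164.50 mm²; (whole slice rotated 30° about Z — lengths, areas and connectivity unchanged). Checking containment: the cross-section at z = 23.6 is a subset of the cross-section at z = 12.2.

entirely on top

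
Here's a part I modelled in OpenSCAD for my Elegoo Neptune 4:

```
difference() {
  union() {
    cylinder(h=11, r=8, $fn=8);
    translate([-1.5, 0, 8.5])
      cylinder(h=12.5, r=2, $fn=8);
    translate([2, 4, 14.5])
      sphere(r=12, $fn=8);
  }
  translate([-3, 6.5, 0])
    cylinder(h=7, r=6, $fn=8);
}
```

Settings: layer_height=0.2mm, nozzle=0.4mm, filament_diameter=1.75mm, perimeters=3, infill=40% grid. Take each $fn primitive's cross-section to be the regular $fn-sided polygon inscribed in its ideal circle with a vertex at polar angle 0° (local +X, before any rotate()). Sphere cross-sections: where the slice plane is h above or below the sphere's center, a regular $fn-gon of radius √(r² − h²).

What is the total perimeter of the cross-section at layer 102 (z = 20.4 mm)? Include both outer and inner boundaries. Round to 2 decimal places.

At z = 20.4 mm: the cylinder does not reach this height (z outside [0, 11]); the r=2 cylinder at (-1.5, 0) gives a regular 8-gon of circumradius 2 (constant along its height) (perimeter = 2·8·2.000·sin(180°/8) = 12.25 mm); the sphere at (2, 4): section is a regular 8-gon, circumradius = √(r²−h²) = √(12²−5.9²) = 10.449 (perimeter = 2·8·10.449·sin(180°/8) = 63.98 mm); Taking the union: the r=2 cylinder at (-1.5, 0) lies entirely inside the r=12 sphere at (2, 4), so the union is just the r=12 sphere at (2, 4) — boundary = 63.98 mm; the cylinder at (-3, 6.5) is not intersected at this z (z outside [0, 7]); Taking the first minus the rest: none of the subtracted shapes is present at this height, so that combined region is unchanged — boundary = 63.98 mm. Overall, the cross-section is a single solid region. Total boundary length (outer) = 63.98 mm.

63.98 mm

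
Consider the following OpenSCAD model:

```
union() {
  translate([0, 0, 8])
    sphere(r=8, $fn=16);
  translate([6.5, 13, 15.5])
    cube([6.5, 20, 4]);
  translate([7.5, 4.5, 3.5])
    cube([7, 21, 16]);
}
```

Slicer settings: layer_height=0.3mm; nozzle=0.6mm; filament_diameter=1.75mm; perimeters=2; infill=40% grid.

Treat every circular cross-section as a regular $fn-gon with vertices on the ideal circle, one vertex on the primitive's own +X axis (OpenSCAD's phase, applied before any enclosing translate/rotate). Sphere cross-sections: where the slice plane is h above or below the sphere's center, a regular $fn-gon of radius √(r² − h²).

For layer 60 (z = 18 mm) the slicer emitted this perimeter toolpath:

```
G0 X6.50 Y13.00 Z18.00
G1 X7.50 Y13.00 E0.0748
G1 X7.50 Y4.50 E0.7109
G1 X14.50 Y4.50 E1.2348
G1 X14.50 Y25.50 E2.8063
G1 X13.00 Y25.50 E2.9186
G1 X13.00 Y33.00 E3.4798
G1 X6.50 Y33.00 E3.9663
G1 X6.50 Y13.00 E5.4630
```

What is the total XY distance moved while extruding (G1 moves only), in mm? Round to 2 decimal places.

Sum the Euclidean lengths of each G1 segment: total = 73.00 mm.

73.00 mm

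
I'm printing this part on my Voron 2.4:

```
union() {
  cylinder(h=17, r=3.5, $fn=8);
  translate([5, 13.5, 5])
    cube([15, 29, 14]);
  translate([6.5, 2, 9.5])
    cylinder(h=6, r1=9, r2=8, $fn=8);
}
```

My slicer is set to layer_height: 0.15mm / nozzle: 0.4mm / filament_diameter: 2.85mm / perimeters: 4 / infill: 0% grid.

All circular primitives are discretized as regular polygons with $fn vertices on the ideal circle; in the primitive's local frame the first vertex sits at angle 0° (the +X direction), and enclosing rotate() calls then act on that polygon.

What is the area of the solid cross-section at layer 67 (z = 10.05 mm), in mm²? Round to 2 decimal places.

At z = 10.05 mm: the r=3.5 cylinder contributes a regular 8-gon of circumradius 3.5 (area = (8/2)·3.500²·sin(360°/8) = 34.65 mm²); the cube at (5, 13.5) is present — its section is the full 15×29 rectangle (area 435.00 mm²); the cone at (6.5, 2) contributes a regular 8-gon of circumradius 8.908 (interpolated between r1=9 and r2=8 at t=0.092) (area = (8/2)·8.908²·sin(360°/8) = 224.46 mm²); Merging all regions: the regions partially overlap — summed areas 694.11 mm² minus the doubly-counted overlap 26.65 mm² gives 667.46 mm² — area = 667.46 mm². Overall, the cross-section has 2 separate islands. Net area = 667.46 mm².

667.46 mm²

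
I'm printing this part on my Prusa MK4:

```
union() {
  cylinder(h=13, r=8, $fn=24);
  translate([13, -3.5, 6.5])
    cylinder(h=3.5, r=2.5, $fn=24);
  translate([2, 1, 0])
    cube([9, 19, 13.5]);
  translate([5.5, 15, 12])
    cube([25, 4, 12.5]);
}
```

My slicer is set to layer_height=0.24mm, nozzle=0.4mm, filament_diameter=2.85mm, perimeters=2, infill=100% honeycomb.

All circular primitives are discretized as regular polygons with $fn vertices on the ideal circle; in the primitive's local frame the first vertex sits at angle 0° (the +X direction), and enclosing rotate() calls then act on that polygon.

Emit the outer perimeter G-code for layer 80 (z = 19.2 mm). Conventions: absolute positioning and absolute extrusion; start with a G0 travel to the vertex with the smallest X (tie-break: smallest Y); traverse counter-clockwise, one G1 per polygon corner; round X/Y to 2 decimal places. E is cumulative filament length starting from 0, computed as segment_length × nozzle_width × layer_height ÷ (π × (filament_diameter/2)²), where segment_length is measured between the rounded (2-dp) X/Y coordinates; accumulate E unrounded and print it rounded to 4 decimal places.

At z = 19.2 mm: the cylinder is absent (z outside [0, 13]); the cylinder at (13, -3.5) is not intersected at this z (z outside [6.5, 10]); the cube at (2, 1) is not intersected at this z (z outside [0, 13.5]); the 25×4 cube at (5.5, 15) contributes its full rectangle; Merging all regions: only the 25×4 cube at (5.5, 15) is present, so the union is just that shape — 1 connected region. The outline is a single polygon with 4 vertices. Extrusion per mm of travel: 0.4 × 0.24 / (π × 1.425²) = 0.015048. Accumulating E over each segment gives final E = 0.8728.

G0 X5.50 Y15.00 Z19.20
G1 X30.50 Y15.00 E0.3762
G1 X30.50 Y19.00 E0.4364
G1 X5.50 Y19.00 E0.8126
G1 X5.50 Y15.00 E0.8728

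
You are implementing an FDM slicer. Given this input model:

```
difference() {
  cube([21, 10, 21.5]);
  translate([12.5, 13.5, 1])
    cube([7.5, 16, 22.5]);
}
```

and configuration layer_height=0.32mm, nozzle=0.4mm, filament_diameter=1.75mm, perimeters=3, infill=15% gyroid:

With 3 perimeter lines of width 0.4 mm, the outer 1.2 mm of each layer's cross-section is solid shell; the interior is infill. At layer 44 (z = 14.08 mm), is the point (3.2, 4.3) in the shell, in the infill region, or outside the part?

At z = 14.08 mm: the cube (footprint 21×10) is included at this height; the 7.5×16 cube at (12.5, 13.5) contributes its full rectangle; Taking the first minus the rest: starting from the 21×10 cube, the 7.5×16 cube at (12.5, 13.5) misses the remaining region (no effect) — 1 connected region. Overall, the cross-section is a single solid region. The nearest boundary edge runs (0.00, 0.00)→(0.00, 10.00); distance from the point to it = 3.20 mm. The point is inside the cross-section and 3.20 mm from the nearest boundary — more than the 1.2 mm shell width (3 × 0.4), so it's in the infill interior.

infill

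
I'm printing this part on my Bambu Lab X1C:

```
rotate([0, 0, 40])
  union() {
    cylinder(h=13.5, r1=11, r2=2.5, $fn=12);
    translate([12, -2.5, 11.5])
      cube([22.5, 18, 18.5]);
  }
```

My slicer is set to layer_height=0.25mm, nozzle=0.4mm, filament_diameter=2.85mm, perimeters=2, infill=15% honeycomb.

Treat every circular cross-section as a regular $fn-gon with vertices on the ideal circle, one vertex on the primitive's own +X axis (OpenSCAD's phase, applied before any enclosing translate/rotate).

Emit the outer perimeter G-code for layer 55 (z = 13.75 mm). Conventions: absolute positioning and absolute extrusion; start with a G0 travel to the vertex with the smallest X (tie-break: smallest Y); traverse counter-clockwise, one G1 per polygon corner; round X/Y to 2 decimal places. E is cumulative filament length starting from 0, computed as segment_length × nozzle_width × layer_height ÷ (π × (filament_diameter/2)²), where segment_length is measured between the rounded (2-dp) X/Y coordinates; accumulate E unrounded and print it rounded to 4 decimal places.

At z = 13.75 mm: the cone does not reach this height (z outside [0, 13.5]); the cube at (12, -2.5) is present — its section is the full 22.5×18 rectangle; Taking the union: only the 22.5×18 cube at (12, -2.5) is present, so the union is just that shape — 1 connected region; (whole slice rotated 40° about Z — lengths, areas and connectivity unchanged). The outline is a single polygon with 4 vertices. Extrusion per mm of travel: 0.4 × 0.25 / (π × 1.425²) = 0.015675. Accumulating E over each segment gives final E = 1.2698.

G0 X-0.77 Y19.59 Z13.75
G1 X10.80 Y5.80 E0.2822
G1 X28.04 Y20.26 E0.6349
G1 X16.47 Y34.05 E0.9171
G1 X-0.77 Y19.59 E1.2698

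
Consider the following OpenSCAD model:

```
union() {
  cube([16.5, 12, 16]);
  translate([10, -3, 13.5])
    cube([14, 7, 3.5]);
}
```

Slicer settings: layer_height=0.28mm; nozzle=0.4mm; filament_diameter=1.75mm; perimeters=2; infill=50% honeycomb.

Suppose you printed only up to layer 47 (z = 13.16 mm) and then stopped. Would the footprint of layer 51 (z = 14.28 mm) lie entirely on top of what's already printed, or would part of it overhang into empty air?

part overhangs

Compare the two slices. At z = 13.16: the 16.5×12 cube contributes its full rectangle (area 198.00 mm²); the cube at (10, -3) does not reach this height (z outside [13.5, 17]); Combining (union): only the 16.5×12 cube is present, so the union is just that shape — area = 198.00 mm². At z = 14.28: the 16.5×12 cube contributes its full rectangle (area 198.00 mm²); the 14×7 cube at (10, -3) contributes its full rectangle (area 98.00 mm²); Taking the union: the regions partially overlap — summed areas 296.00 mm² minus the doubly-counted overlap 26.00 mm² gives 270.00 mm² — area = 270.00 mm². Checking containment: at z = 14.28 the cross-section extends beyond the z = 13.16 cross-section by about 72.00 mm².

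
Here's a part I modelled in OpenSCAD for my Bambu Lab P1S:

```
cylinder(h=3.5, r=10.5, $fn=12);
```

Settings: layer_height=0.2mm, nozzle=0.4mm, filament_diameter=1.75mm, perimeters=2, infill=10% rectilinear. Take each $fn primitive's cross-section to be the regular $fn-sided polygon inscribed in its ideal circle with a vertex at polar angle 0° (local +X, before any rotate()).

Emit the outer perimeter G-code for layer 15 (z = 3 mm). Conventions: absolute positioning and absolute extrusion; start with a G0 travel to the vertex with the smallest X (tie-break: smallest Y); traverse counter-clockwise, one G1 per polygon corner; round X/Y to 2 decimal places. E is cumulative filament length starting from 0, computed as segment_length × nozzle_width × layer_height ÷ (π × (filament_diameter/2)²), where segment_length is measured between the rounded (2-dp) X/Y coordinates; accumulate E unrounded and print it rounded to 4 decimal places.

G0 X-10.50 Y0.00 Z3.00
G1 X-9.09 Y-5.25 E0.1808
G1 X-5.25 Y-9.09 E0.3614
G1 X0.00 Y-10.50 E0.5422
G1 X5.25 Y-9.09 E0.7230
G1 X9.09 Y-5.25 E0.9037
G1 X10.50 Y0.00 E1.0845
G1 X9.09 Y5.25 E1.2653
G1 X5.25 Y9.09 E1.4459
G1 X0.00 Y10.50 E1.6267
G1 X-5.25 Y9.09 E1.8075
G1 X-9.09 Y5.25 E1.9881
G1 X-10.50 Y0.00 E2.1689

At z = 3 mm: the r=10.5 cylinder contributes a regular 12-gon of circumradius 10.5. The outline is a single polygon with 12 vertices. Extrusion per mm of travel: 0.4 × 0.2 / (π × 0.875²) = 0.033260. Accumulating E over each segment gives final E = 2.1689.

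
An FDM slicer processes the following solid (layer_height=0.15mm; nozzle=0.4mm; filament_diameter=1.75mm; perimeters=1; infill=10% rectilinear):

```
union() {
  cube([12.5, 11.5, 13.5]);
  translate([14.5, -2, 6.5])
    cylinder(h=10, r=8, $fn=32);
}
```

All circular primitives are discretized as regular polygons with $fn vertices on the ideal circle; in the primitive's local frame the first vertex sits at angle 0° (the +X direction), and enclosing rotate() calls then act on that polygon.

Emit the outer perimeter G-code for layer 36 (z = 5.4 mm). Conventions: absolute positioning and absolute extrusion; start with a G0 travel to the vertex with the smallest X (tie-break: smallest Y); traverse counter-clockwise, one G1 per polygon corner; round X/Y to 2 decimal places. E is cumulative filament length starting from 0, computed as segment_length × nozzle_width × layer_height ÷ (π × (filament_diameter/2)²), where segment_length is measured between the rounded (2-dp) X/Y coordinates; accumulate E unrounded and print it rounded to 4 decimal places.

G0 X0.00 Y0.00 Z5.40
G1 X12.50 Y0.00 E0.3118
G1 X12.50 Y11.50 E0.5987
G1 X0.00 Y11.50 E0.9105
G1 X0.00 Y0.00 E1.1974

At z = 5.4 mm: the cube (footprint 12.5×11.5) is included at this height; the cylinder at (14.5, -2) is absent (z outside [6.5, 16.5]); Merging all regions: only the 12.5×11.5 cube is present, so the union is just that shape — 1 connected region. The outline is a single polygon with 4 vertices. Extrusion per mm of travel: 0.4 × 0.15 / (π × 0.875²) = 0.024945. Accumulating E over each segment gives final E = 1.1974.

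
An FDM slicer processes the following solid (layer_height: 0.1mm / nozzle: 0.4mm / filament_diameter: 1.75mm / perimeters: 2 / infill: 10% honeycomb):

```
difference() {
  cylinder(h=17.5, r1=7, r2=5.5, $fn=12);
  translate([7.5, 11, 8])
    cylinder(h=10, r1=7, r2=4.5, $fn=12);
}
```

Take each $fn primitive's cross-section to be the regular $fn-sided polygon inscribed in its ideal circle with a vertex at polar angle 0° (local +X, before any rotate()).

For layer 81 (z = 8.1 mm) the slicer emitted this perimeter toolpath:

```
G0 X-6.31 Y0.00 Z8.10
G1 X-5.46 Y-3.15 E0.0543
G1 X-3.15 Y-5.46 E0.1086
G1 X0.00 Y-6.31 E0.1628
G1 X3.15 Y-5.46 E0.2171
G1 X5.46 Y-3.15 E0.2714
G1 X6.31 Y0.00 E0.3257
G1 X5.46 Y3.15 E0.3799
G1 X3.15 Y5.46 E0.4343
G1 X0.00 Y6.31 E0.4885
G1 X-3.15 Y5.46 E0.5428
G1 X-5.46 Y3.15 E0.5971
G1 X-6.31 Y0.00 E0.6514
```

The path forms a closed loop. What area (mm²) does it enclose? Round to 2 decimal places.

119.28 mm²

Apply the shoelace formula to the sequence of (X, Y) vertices; enclosed area = 119.28 mm².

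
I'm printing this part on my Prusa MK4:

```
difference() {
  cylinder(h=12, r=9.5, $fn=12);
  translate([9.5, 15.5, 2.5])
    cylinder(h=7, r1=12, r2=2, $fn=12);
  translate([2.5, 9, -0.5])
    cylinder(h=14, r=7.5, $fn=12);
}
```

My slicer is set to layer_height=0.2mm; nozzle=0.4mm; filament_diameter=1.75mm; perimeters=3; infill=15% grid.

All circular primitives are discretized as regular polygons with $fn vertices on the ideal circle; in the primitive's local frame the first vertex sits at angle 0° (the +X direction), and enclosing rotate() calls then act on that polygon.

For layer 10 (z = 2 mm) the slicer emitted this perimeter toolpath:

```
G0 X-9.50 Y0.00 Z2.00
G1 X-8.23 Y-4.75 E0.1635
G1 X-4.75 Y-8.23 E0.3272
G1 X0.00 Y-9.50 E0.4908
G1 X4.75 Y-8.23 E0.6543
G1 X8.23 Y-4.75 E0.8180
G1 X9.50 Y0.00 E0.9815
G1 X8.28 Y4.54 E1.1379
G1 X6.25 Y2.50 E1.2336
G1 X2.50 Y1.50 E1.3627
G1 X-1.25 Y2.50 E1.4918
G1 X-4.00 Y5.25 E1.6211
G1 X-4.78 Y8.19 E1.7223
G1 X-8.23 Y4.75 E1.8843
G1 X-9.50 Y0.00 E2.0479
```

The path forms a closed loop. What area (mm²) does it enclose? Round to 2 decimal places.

Apply the shoelace formula to the sequence of (X, Y) vertices; enclosed area = 201.57 mm².

201.57 mm²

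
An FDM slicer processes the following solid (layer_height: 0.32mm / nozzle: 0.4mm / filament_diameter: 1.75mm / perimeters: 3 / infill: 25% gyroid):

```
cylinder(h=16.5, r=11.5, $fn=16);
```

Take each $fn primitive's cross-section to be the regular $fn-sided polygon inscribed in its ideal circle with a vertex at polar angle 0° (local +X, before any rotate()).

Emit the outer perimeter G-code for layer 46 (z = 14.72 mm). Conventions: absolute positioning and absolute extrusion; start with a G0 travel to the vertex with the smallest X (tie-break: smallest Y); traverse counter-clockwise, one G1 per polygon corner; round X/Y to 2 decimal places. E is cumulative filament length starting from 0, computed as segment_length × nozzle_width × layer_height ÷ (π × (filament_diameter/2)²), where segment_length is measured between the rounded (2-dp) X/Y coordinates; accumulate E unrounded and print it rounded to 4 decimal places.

G0 X-11.50 Y0.00 Z14.72
G1 X-10.62 Y-4.40 E0.2388
G1 X-8.13 Y-8.13 E0.4774
G1 X-4.40 Y-10.62 E0.7161
G1 X0.00 Y-11.50 E0.9549
G1 X4.40 Y-10.62 E1.1937
G1 X8.13 Y-8.13 E1.4323
G1 X10.62 Y-4.40 E1.6710
G1 X11.50 Y0.00 E1.9098
G1 X10.62 Y4.40 E2.1486
G1 X8.13 Y8.13 E2.3872
G1 X4.40 Y10.62 E2.6259
G1 X0.00 Y11.50 E2.8647
G1 X-4.40 Y10.62 E3.1035
G1 X-8.13 Y8.13 E3.3421
G1 X-10.62 Y4.40 E3.5808
G1 X-11.50 Y0.00 E3.8196

At z = 14.72 mm: the r=11.5 cylinder contributes a regular 16-gon of circumradius 11.5. The outline is a single polygon with 16 vertices. Extrusion per mm of travel: 0.4 × 0.32 / (π × 0.875²) = 0.053216. Accumulating E over each segment gives final E = 3.8196.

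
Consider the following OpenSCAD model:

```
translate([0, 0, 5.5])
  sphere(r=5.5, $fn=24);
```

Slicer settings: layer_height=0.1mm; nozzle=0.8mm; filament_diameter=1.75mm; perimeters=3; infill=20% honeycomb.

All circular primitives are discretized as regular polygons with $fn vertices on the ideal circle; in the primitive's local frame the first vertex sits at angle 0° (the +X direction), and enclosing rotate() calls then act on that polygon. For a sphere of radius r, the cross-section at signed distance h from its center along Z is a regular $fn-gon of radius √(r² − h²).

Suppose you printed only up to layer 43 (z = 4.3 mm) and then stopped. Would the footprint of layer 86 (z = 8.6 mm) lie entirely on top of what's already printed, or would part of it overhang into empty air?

Compare the two slices. At z = 4.3: the sphere: section is a regular 24-gon, circumradius = √(r²−h²) = √(5.5²−1.2²) = 5.367 (area = (24/2)·5.367²·sin(360°/24) = 89.48 mm²). At z = 8.6: the r=5.5 sphere contributes a regular 24-gon of circumradius √(5.5²−3.1²) = 4.543 (area = (24/2)·4.543²·sin(360°/24) = 64.10 mm²). Checking containment: the cross-section at z = 8.6 is a subset of the cross-section at z = 4.3.

entirely on top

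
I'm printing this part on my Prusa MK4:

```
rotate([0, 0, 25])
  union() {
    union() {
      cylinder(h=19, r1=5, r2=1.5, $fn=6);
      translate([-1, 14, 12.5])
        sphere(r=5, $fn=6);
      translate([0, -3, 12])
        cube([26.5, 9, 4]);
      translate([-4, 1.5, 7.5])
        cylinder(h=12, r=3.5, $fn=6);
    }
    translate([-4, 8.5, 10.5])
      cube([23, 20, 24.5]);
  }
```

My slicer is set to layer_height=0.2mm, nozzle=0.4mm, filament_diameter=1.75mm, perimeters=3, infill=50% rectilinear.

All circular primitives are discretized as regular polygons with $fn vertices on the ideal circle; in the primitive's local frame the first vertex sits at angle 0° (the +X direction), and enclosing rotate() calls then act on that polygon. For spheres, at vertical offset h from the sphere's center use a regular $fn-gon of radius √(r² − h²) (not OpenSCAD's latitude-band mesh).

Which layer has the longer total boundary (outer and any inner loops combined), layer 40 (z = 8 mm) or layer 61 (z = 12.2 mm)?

Layer 40 (z = 8): the cone: at t=0.421 of its height the radius interpolates to r₁+(r₂−r₁)t = 3.526, giving a regular 6-gon of that circumradius (perimeter = 2·6·3.526·sin(180°/6) = 21.16 mm); the r=5 sphere at (-1, 14) slices to a regular 6-gon of circumradius 2.179 (√(r²−h²) with h=4.5 from center) (perimeter = 2·6·2.179·sin(180°/6) = 13.08 mm); the cube at (0, -3) is not intersected at this z (z outside [12, 16]); the r=3.5 cylinder at (-4, 1.5) contributes a regular 6-gon of circumradius 3.5 (perimeter = 2·6·3.500·sin(180°/6) = 21.00 mm); Taking the union: the regions partially overlap (shared area 7.16 mm²), so the edge portions inside another operand are dropped and the merged outline is re-measured after clipping — boundary = 43.89 mm; the cube at (-4, 8.5) does not reach this height (z outside [10.5, 35]); Taking the union: only the result so far is present, so the union is just that shape — boundary = 43.89 mm; (rotated 25° about Z; rotation is an isometry so areas/perimeters/island counts are preserved). So its perimeter = 43.89 mm. Layer 61 (z = 12.2): the cone (r1=5→r2=1.5) has section circumradius 2.753 here — a regular 6-gon (perimeter = 2·6·2.753·sin(180°/6) = 16.52 mm); the r=5 sphere at (-1, 14) contributes a regular 6-gon of circumradius √(5²−0.3²) = 4.991 (perimeter = 2·6·4.991·sin(180°/6) = 29.95 mm); the 26.5×9 cube at (0, -3) contributes its full rectangle (perimeter 71.00 mm); the r=3.5 cylinder at (-4, 1.5) gives a regular 6-gon of circumradius 3.5 (constant along its height) (perimeter = 2·6·3.500·sin(180°/6) = 21.00 mm); Merging all regions: the regions partially overlap (shared area 13.53 mm²), so the edge portions inside another operand are dropped and the merged outline is re-measured after clipping — boundary = 116.79 mm; the cube at (-4, 8.5) (footprint 23×20) is included at this height (perimeter 86.00 mm); Combining (union): the regions partially overlap (shared area 57.85 mm²), so the edge portions inside another operand are dropped and the merged outline is re-measured after clipping — boundary = 173.91 mm; (whole slice rotated 25° about Z — lengths, areas and connectivity unchanged). So its perimeter = 173.91 mm. Layer 61 is larger (173.91 vs 43.89 mm).

layer 61 (z = 12.2 mm)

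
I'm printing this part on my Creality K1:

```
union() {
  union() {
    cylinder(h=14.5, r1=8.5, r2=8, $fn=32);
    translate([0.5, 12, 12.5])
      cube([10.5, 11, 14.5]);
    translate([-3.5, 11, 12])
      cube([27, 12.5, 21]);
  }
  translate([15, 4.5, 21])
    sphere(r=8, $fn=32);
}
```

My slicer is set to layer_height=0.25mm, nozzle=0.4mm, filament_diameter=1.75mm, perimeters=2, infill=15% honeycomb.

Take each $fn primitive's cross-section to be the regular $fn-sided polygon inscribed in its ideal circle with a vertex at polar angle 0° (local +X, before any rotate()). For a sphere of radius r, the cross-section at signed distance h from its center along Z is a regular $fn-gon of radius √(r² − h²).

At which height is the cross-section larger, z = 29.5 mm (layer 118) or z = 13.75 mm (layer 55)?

Layer 118 (z = 29.5): the cone is not intersected at this z (z outside [0, 14.5]); the cube at (0.5, 12) is not intersected at this z (z outside [12.5, 27]); the cube at (-3.5, 11) is present — its section is the full 27×12.5 rectangle (area 337.50 mm²); Combining (union): only the 27×12.5 cube at (-3.5, 11) is present, so the union is just that shape — area = 337.50 mm²; the sphere at (15, 4.5) is absent (|z−center|=8.500 > r=8); Taking the union: only that combined region is present, so the union is just that shape — area = 337.50 mm². So its area = 337.50 mm². Layer 55 (z = 13.75): the cone: at t=0.948 of its height the radius interpolates to r₁+(r₂−r₁)t = 8.026, giving a regular 32-gon of that circumradius (area = (32/2)·8.026²·sin(360°/32) = 201.07 mm²); the cube at (0.5, 12) (footprint 10.5×11) is included at this height (area 115.50 mm²); the cube at (-3.5, 11) is present — its section is the full 27×12.5 rectangle (area 337.50 mm²); Taking the union: the regions partially overlap — summed areas 654.07 mm² minus the doubly-counted overlap 115.50 mm² gives 538.57 mm² — area = 538.57 mm²; the r=8 sphere at (15, 4.5) slices to a regular 32-gon of circumradius 3.382 (√(r²−h²) with h=7.25 from center) (area = (32/2)·3.382²·sin(360°/32) = 35.70 mm²); Combining (union): the 2 present regions are separate (no shared area or edge), so areas and boundary lengths simply add and each stays a separate island — area = 574.27 mm². So its area = 574.27 mm². Layer 55 is larger (574.27 vs 337.50 mm²).

layer 55 (z = 13.75 mm)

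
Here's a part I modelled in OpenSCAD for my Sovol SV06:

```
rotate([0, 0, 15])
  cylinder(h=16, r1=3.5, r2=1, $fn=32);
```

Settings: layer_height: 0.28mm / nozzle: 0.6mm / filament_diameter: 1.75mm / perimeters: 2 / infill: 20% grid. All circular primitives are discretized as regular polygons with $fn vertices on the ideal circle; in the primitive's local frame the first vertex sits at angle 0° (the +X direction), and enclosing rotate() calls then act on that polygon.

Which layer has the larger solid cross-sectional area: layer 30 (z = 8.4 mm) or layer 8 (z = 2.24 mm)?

layer 8 (z = 2.24 mm)

Layer 30 (z = 8.4): the cone: at t=0.525 of its height the radius interpolates to r₁+(r₂−r₁)t = 2.188, giving a regular 32-gon of that circumradius (area = (32/2)·2.188²·sin(360°/32) = 14.94 mm²); (whole slice rotated 15° about Z — lengths, areas and connectivity unchanged). So its area = 14.94 mm². Layer 8 (z = 2.24): the cone (r1=3.5→r2=1) has section circumradius 3.150 here — a regular 32-gon (area = (32/2)·3.150²·sin(360°/32) = 30.97 mm²); (rotated 15° about Z; rotation is an isometry so areas/perimeters/island counts are preserved). So its area = 30.97 mm². Layer 8 is larger (30.97 vs 14.94 mm²).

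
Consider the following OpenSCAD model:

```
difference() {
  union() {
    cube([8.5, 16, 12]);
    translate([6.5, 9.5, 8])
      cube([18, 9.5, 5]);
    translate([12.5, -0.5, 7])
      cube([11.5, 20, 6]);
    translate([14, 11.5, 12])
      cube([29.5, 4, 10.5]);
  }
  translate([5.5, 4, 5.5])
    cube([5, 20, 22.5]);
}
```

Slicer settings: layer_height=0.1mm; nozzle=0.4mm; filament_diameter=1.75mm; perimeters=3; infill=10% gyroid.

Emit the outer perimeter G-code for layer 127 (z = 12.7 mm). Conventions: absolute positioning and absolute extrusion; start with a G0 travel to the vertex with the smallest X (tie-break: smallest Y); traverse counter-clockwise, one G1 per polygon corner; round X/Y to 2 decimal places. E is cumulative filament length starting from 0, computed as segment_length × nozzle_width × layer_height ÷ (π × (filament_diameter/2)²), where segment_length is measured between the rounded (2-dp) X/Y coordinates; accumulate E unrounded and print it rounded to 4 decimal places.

At z = 12.7 mm: the cube does not reach this height (z outside [0, 12]); the 18×9.5 cube at (6.5, 9.5) contributes its full rectangle; the 11.5×20 cube at (12.5, -0.5) contributes its full rectangle; the cube at (14, 11.5) (footprint 29.5×4) is included at this height; Taking the union: the regions partially overlap (shared area 151.25 mm²), so overlapping operands fuse into one piece — 1 connected region; the cube at (5.5, 4) (footprint 5×20) is included at this height; Taking the first minus the rest: starting from the result so far, the 5×20 cube at (5.5, 4) partially overlaps it — only the 38.00 mm² overlap (of its 100.00 mm²) is removed, clipping the outline — 1 connected region. The outline is a single polygon with 16 vertices. Extrusion per mm of travel: 0.4 × 0.1 / (π × 0.875²) = 0.016630. Accumulating E over each segment gives final E = 1.7628.

G0 X10.50 Y9.50 Z12.70
G1 X12.50 Y9.50 E0.0333
G1 X12.50 Y-0.50 E0.1996
G1 X24.00 Y-0.50 E0.3908
G1 X24.00 Y9.50 E0.5571
G1 X24.50 Y9.50 E0.5654
G1 X24.50 Y11.50 E0.5987
G1 X43.50 Y11.50 E0.9147
G1 X43.50 Y15.50 E0.9812
G1 X24.50 Y15.50 E1.2971
G1 X24.50 Y19.00 E1.3554
G1 X24.00 Y19.00 E1.3637
G1 X24.00 Y19.50 E1.3720
G1 X12.50 Y19.50 E1.5632
G1 X12.50 Y19.00 E1.5715
G1 X10.50 Y19.00 E1.6048
G1 X10.50 Y9.50 E1.7628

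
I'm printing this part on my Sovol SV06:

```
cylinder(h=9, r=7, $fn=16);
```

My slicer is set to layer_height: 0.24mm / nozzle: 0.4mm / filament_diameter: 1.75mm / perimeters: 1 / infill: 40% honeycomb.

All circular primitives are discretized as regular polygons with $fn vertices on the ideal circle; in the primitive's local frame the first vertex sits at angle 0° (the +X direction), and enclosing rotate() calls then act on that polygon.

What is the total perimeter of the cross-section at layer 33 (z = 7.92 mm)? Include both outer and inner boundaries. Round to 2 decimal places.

At z = 7.92 mm: the r=7 cylinder gives a regular 16-gon of circumradius 7 (constant along its height) (perimeter = 2·16·7.000·sin(180°/16) = 43.70 mm). Overall, the cross-section is a single solid region. Total boundary length (outer) = 43.70 mm.

43.70 mm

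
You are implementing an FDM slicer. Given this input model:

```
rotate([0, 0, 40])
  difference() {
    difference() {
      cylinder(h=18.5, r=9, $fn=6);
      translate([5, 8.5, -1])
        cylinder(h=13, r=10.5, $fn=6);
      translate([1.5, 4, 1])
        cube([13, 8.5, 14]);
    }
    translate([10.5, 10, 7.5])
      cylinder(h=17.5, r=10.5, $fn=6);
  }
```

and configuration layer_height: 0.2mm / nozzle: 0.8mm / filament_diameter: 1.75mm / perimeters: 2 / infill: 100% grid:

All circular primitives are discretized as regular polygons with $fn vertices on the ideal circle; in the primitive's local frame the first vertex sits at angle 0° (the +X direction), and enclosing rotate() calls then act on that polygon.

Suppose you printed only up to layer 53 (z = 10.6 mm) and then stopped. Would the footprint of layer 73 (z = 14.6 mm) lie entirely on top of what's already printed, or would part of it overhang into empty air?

part overhangs

Compare the two slices. At z = 10.6: the r=9 cylinder gives a regular 6-gon of circumradius 9 (constant along its height) (area = (6/2)·9.000²·sin(360°/6) = 210.44 mm²); the r=10.5 cylinder at (5, 8.5) contributes a regular 6-gon of circumradius 10.5 (area = (6/2)·10.500²·sin(360°/6) = 286.44 mm²); the cube at (1.5, 4) is present — its section is the full 13×8.5 rectangle (area 110.50 mm²); After the difference (first − rest): starting from the r=9 cylinder (210.44 mm²), the r=10.5 cylinder at (5, 8.5) partially overlaps it — only the 80.10 mm² overlap (of its 286.44 mm²) is removed, clipping the outline; the 13×8.5 cube at (1.5, 4) misses the remaining region (no effect) — area = 130.34 mm²; the r=10.5 cylinder at (10.5, 10) contributes a regular 6-gon of circumradius 10.5 (area = (6/2)·10.500²·sin(360°/6) = 286.44 mm²); After the difference (first − rest): starting from the result so far (130.34 mm²), the r=10.5 cylinder at (10.5, 10) misses the remaining region (no effect) — area = 130.34 mm²; (rotated 40° about Z; rotation is an isometry so areas/perimeters/island counts are preserved). At z = 14.6: the cylinder: section is a regular 6-gon, circumradius r=9 (area = (6/2)·9.000²·sin(360°/6) = 210.44 mm²); the cylinder at (5, 8.5) is not intersected at this z (z outside [-1, 12]); the 13×8.5 cube at (1.5, 4) contributes its full rectangle (area 110.50 mm²); After the difference (first − rest): starting from the r=9 cylinder (210.44 mm²), the 13×8.5 cube at (1.5, 4) partially overlaps it — only the 15.54 mm² overlap (of its 110.50 mm²) is removed, clipping the outline — area = 194.91 mm²; the r=10.5 cylinder at (10.5, 10) gives a regular 6-gon of circumradius 10.5 (constant along its height) (area = (6/2)·10.500²·sin(360°/6) = 286.44 mm²); Subtracting the remaining from the first: starting from the result so far (194.91 mm²), the r=10.5 cylinder at (10.5, 10) partially overlaps it — only the 10.02 mm² overlap (of its 286.44 mm²) is removed, clipping the outline — area = 184.88 mm²; (whole slice rotated 40° about Z — lengths, areas and connectivity unchanged). Checking containment: at z = 14.6 the cross-section extends beyond the z = 10.6 cross-section by about 54.54 mm².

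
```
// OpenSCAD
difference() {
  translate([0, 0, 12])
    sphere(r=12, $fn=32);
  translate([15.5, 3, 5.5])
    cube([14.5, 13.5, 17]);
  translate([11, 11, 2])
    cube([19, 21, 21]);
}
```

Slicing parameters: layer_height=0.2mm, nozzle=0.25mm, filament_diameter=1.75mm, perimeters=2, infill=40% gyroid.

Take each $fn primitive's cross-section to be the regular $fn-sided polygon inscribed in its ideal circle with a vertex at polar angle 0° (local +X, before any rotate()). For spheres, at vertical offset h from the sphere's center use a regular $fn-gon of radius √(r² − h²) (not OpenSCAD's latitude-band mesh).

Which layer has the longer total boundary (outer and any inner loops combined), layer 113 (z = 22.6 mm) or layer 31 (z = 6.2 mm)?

Layer 113 (z = 22.6): the sphere: section is a regular 32-gon, circumradius = √(r²−h²) = √(12²−10.6²) = 5.625 (perimeter = 2·32·5.625·sin(180°/32) = 35.29 mm); the cube at (15.5, 3) is not intersected at this z (z outside [5.5, 22.5]); the cube at (11, 11) is present — its section is the full 19×21 rectangle (perimeter 80.00 mm); Subtracting the remaining from the first: starting from the r=12 sphere, the 19×21 cube at (11, 11) misses the remaining region (no effect) — boundary = 35.29 mm. So its perimeter = 35.29 mm. Layer 31 (z = 6.2): the r=12 sphere contributes a regular 32-gon of circumradius √(12²−5.8²) = 10.505 (perimeter = 2·32·10.505·sin(180°/32) = 65.90 mm); the 14.5×13.5 cube at (15.5, 3) contributes its full rectangle (perimeter 56.00 mm); the 19×21 cube at (11, 11) contributes its full rectangle (perimeter 80.00 mm); Taking the first minus the rest: starting from the r=12 sphere, the 14.5×13.5 cube at (15.5, 3) misses the remaining region (no effect); the 19×21 cube at (11, 11) misses the remaining region (no effect) — boundary = 65.90 mm. So its perimeter = 65.90 mm. Layer 31 is larger (65.90 vs 35.29 mm).

layer 31 (z = 6.2 mm)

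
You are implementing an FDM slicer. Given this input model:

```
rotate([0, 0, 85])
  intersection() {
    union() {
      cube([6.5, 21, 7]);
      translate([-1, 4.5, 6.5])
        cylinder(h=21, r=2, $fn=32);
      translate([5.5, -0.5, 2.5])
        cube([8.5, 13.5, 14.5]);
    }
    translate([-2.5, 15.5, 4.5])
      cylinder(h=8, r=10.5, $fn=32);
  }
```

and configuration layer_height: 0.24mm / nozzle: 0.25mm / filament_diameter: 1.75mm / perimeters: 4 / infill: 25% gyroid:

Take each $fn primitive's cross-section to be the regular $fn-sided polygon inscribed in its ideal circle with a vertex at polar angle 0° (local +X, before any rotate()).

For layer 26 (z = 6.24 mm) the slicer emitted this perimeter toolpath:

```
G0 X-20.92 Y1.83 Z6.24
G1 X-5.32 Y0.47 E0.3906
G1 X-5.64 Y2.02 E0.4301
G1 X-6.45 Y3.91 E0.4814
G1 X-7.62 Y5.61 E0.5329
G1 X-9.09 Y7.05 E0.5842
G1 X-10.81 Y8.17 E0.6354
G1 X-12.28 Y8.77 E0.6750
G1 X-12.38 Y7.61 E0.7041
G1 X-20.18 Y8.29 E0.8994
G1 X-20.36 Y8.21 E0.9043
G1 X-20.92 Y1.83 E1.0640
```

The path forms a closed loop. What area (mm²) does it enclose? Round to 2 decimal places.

92.40 mm²

Apply the shoelace formula to the sequence of (X, Y) vertices; enclosed area = 92.40 mm².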